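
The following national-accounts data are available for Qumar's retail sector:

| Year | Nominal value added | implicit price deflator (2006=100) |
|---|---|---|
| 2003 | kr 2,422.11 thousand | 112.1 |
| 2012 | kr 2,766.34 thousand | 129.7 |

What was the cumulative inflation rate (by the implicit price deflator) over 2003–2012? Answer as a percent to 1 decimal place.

Price-level change = 129.7 / 112.1 − 1 = 0.1570.

15.7%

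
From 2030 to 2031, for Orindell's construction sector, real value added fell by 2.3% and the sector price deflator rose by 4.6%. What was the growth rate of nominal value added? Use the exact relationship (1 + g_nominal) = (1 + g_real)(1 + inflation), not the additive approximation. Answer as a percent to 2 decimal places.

(1 + g_nom) = (1 + g_real)(1 + π) = 0.9770 × 1.0460 = 1.02194.

2.19%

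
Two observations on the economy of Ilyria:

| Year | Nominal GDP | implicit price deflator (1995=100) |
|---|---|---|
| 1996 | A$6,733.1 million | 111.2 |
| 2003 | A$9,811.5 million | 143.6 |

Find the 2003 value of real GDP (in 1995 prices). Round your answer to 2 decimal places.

Real GDP = Nominal / (implicit price deflator/100) = 9811.5 / 1.436 = 6832.52.

A$6,832.52 million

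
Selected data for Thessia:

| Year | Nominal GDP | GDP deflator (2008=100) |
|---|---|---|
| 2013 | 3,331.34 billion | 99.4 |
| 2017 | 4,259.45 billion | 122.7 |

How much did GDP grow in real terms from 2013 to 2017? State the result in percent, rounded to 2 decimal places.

3.58%

Deflate each year: 2013 → 3331.34/0.994 = 3351.45; 2017 → 4259.45/1.227 = 3471.43.
So real GDP changed by 3471.43/3351.45 − 1 = 0.0358, i.e. 3.58%.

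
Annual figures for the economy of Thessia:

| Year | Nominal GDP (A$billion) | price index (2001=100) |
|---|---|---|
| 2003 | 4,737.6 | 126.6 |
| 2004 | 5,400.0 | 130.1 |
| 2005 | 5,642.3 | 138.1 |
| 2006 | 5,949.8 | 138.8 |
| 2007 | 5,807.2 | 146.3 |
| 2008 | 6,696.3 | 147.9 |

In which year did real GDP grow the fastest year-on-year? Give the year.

2008

2004: real = 5400.0/1.301 = 4150.65; growth vs 2003 (3742.18) = 10.92%.
2005: real = 5642.3/1.381 = 4085.66; growth vs 2004 (4150.65) = -1.57%.
2006: real = 5949.8/1.388 = 4286.60; growth vs 2005 (4085.66) = 4.92%.
2007: real = 5807.2/1.463 = 3969.38; growth vs 2006 (4286.60) = -7.40%.
2008: real = 6696.3/1.479 = 4527.59; growth vs 2007 (3969.38) = 14.06%.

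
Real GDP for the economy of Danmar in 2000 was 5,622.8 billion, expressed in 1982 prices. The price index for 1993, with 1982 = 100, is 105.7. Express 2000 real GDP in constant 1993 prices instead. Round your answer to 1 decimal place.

5,943.3 billion

Real GDP in 1993 prices = Real GDP in 1982 prices × (P_1993/P_1982) = 5622.8 × 1.057 = 5943.30.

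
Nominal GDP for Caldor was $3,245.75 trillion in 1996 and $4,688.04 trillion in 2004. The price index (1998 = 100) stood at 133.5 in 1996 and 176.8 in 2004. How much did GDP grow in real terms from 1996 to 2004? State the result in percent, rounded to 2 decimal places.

Real GDP 1996 = 3245.75 / 1.335 = 2431.27.
Real GDP 2004 = 4688.04 / 1.768 = 2651.61.
Real growth = 2651.61 / 2431.27 − 1 = 0.0906.

9.06%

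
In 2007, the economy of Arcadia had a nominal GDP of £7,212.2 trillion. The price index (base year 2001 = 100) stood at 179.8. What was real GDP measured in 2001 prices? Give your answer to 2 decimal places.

Real GDP = Nominal / (price index/100) = 7212.2 / 1.798 = 4011.23.

£4,011.23 trillion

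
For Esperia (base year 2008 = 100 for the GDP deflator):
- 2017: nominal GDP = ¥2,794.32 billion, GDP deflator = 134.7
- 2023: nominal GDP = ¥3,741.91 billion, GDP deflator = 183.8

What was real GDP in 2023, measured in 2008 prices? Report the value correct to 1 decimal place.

¥2,035.9 billion

Real GDP = Nominal / (GDP deflator/100) = 3741.91 / 1.838 = 2035.86.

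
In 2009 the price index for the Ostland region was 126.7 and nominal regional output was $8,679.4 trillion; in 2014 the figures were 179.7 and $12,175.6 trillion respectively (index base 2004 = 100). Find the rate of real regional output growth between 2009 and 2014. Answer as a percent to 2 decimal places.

-1.09%

Deflate each year: 2009 → 8679.4/1.267 = 6850.36; 2014 → 12175.6/1.797 = 6775.51.
So real regional output changed by 6775.51/6850.36 − 1 = -0.0109, i.e. -1.09%.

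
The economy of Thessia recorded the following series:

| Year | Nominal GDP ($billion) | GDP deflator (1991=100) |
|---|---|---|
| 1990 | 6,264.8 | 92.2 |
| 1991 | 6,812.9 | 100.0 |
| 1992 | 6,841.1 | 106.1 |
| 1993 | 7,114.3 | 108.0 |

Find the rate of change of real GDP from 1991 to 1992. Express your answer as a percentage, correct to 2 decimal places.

-5.36%

Real GDP 1991 = 6812.9/1.000 = 6812.90.
Real GDP 1992 = 6841.1/1.061 = 6447.79.
Change = 6447.79/6812.90 − 1 = -0.0536.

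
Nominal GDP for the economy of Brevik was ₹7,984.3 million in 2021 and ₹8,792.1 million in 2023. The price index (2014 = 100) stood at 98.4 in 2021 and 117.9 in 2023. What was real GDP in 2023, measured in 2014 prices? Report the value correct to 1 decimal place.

Real GDP = Nominal / (price index/100) = 8792.1 / 1.179 = 7457.25.

₹7,457.3 million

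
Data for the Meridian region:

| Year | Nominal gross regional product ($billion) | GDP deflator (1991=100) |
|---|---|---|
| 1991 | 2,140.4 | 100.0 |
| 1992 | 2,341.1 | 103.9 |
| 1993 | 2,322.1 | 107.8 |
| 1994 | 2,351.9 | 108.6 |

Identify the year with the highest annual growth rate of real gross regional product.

1992

1992: real = 2341.1/1.039 = 2253.22; growth vs 1991 (2140.40) = 5.27%.
1993: real = 2322.1/1.078 = 2154.08; growth vs 1992 (2253.22) = -4.40%.
1994: real = 2351.9/1.086 = 2165.65; growth vs 1993 (2154.08) = 0.54%.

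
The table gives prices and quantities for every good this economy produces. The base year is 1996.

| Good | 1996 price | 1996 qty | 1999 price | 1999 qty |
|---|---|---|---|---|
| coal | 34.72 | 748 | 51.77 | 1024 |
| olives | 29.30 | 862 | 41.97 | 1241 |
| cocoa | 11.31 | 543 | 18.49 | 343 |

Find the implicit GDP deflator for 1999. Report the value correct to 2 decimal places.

147.03

Nominal GDP 1999 = 51.77·1024 + 41.97·1241 + 18.49·343 = 111439.32.
Real GDP 1999 (at 1996 prices) = 34.72·1024 + 29.30·1241 + 11.31·343 = 75793.91.
Deflator = Nominal/Real × 100 = 111439.32/75793.91 × 100 = 147.029.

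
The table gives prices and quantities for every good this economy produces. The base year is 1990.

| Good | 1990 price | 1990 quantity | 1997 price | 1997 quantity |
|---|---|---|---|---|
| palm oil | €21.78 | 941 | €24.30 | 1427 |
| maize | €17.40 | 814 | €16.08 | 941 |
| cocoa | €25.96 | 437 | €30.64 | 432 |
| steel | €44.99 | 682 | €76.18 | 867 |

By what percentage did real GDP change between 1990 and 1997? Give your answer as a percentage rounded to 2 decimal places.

27.37%

Real GDP 1990 = Nominal GDP 1990 = 21.78·941 + 17.40·814 + 25.96·437 + 44.99·682 = 76686.28.
Real GDP 1997 (at 1990 prices) = 21.78·1427 + 17.40·941 + 25.96·432 + 44.99·867 = 97674.51.
Real growth = 97674.51/76686.28 − 1 = 0.2737.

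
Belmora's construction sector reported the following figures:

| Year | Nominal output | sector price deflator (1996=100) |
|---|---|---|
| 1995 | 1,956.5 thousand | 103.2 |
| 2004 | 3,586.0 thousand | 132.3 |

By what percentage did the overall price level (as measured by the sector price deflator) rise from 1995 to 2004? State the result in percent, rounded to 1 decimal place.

Price-level change = 132.3 / 103.2 − 1 = 0.2820.

28.2%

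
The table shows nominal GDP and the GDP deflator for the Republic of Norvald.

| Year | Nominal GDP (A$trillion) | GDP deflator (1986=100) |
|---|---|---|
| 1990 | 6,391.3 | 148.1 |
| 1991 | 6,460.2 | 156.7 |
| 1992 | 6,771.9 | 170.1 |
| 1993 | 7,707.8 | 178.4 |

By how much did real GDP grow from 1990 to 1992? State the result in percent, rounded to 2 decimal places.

-7.75%

Real GDP 1990 = 6391.3/1.481 = 4315.53.
Real GDP 1992 = 6771.9/1.701 = 3981.13.
Change = 3981.13/4315.53 − 1 = -0.0775.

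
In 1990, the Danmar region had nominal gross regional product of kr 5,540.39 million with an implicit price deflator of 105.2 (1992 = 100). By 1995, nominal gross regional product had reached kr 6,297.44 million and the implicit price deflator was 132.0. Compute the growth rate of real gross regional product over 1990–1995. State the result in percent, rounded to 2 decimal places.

Real gross regional product 1990 = 5540.39 / 1.052 = 5266.53.
Real gross regional product 1995 = 6297.44 / 1.320 = 4770.79.
Real growth = 4770.79 / 5266.53 − 1 = -0.0941.

-9.41%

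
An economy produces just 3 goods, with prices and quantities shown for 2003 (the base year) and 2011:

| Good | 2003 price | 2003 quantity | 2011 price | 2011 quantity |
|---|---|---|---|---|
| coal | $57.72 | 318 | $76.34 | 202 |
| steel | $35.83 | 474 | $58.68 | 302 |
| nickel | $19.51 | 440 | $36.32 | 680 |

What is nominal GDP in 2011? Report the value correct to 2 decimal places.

Nominal GDP 2011 = Σ (p_2011 × q_2011) = 76.34·202 + 58.68·302 + 36.32·680 = 57839.64.

$57839.64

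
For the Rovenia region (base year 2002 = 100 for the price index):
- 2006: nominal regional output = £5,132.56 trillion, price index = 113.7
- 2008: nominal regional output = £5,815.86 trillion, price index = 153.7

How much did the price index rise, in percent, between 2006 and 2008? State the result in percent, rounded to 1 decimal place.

35.2%

Price-level change = 153.7 / 113.7 − 1 = 0.3518.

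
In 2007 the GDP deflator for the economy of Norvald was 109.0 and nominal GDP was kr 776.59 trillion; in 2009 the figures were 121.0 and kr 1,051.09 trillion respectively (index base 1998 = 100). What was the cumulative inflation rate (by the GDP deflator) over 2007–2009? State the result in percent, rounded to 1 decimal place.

11.0%

Price-level change = 121.0 / 109.0 − 1 = 0.1101.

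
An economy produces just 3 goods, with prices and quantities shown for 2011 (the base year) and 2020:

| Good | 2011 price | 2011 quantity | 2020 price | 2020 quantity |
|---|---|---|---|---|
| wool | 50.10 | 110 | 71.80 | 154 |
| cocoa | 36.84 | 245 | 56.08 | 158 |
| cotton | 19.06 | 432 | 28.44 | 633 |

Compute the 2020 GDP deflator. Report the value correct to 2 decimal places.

148.12

Nominal GDP 2020 = 71.80·154 + 56.08·158 + 28.44·633 = 37920.36.
Real GDP 2020 (at 2011 prices) = 50.10·154 + 36.84·158 + 19.06·633 = 25601.10.
Deflator = Nominal/Real × 100 = 37920.36/25601.10 × 100 = 148.120.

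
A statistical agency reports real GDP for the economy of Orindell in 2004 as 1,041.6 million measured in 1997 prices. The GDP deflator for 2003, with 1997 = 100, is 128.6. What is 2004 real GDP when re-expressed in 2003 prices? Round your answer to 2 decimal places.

Real GDP in 2003 prices = Real GDP in 1997 prices × (P_2003/P_1997) = 1041.6 × 1.286 = 1339.50.

1,339.50 million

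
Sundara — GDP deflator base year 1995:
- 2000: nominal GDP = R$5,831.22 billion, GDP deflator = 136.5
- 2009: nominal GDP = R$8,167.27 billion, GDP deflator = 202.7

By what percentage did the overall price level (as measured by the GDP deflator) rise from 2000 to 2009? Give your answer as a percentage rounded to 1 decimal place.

Price-level change = 202.7 / 136.5 − 1 = 0.4850.

48.5%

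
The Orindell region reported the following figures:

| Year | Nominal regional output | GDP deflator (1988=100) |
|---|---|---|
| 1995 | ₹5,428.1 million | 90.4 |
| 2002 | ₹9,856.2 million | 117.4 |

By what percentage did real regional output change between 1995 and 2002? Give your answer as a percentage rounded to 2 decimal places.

Deflate each year: 1995 → 5428.1/0.904 = 6004.54; 2002 → 9856.2/1.174 = 8395.40.
So real regional output changed by 8395.40/6004.54 − 1 = 0.3982, i.e. 39.82%.

39.82%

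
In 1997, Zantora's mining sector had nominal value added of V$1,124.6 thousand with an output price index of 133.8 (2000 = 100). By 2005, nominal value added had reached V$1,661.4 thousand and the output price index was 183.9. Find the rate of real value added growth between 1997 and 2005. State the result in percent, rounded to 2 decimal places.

7.49%

Deflate each year: 1997 → 1124.6/1.338 = 840.51; 2005 → 1661.4/1.839 = 903.43.
So real value added changed by 903.43/840.51 − 1 = 0.0749, i.e. 7.49%.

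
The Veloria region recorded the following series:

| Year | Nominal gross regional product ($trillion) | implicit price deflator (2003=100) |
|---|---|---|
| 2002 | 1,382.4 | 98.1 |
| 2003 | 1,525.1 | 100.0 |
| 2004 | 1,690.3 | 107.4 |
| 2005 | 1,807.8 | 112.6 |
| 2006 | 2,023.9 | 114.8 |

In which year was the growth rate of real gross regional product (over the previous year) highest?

2003: real = 1525.1/1.000 = 1525.10; growth vs 2002 (1409.17) = 8.23%.
2004: real = 1690.3/1.074 = 1573.84; growth vs 2003 (1525.10) = 3.20%.
2005: real = 1807.8/1.126 = 1605.51; growth vs 2004 (1573.84) = 2.01%.
2006: real = 2023.9/1.148 = 1762.98; growth vs 2005 (1605.51) = 9.81%.

2006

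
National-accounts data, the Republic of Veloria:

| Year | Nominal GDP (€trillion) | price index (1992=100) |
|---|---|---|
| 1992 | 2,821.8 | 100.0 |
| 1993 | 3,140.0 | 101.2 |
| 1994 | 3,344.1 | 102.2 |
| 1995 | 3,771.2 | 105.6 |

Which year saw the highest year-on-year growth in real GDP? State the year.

1993

1993: real = 3140.0/1.012 = 3102.77; growth vs 1992 (2821.80) = 9.96%.
1994: real = 3344.1/1.022 = 3272.11; growth vs 1993 (3102.77) = 5.46%.
1995: real = 3771.2/1.056 = 3571.21; growth vs 1994 (3272.11) = 9.14%.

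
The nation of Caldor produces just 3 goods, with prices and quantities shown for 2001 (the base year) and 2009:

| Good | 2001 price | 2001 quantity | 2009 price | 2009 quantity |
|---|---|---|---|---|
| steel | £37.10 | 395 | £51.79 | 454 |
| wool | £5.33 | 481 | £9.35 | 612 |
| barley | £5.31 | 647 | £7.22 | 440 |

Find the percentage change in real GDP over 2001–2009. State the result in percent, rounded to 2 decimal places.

8.66%

Real GDP 2001 = Nominal GDP 2001 = 37.10·395 + 5.33·481 + 5.31·647 = 20653.80.
Real GDP 2009 (at 2001 prices) = 37.10·454 + 5.33·612 + 5.31·440 = 22441.76.
Real growth = 22441.76/20653.80 − 1 = 0.0866.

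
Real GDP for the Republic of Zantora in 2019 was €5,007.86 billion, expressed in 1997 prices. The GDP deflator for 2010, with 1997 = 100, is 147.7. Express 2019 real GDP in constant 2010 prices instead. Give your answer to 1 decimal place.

Real GDP in 2010 prices = Real GDP in 1997 prices × (P_2010/P_1997) = 5007.86 × 1.477 = 7396.61.

€7,396.6 billion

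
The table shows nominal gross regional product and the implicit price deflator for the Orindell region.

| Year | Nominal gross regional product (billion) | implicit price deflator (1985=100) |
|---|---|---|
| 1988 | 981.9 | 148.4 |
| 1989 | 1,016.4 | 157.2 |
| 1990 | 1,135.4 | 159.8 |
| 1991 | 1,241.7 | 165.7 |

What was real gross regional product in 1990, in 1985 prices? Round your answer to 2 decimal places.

710.51 billion

Real gross regional product 1990 = 1135.4 / 1.598 = 710.51.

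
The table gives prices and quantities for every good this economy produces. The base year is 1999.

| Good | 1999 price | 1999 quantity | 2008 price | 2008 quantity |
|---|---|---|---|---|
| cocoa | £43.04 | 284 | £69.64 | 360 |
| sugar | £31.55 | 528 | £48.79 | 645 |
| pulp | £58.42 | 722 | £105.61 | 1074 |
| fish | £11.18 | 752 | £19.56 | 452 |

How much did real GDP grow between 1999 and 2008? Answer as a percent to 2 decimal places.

Real GDP 1999 = Nominal GDP 1999 = 43.04·284 + 31.55·528 + 58.42·722 + 11.18·752 = 79468.36.
Real GDP 2008 (at 1999 prices) = 43.04·360 + 31.55·645 + 58.42·1074 + 11.18·452 = 103640.59.
Real growth = 103640.59/79468.36 − 1 = 0.3042.

30.42%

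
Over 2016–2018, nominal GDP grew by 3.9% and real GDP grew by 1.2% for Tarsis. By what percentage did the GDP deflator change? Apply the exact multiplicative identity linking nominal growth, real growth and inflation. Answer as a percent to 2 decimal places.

2.67%

(1 + g_nom) = (1 + g_real)(1 + π), so π = 1.0390 / 1.0120 − 1 = 0.02668.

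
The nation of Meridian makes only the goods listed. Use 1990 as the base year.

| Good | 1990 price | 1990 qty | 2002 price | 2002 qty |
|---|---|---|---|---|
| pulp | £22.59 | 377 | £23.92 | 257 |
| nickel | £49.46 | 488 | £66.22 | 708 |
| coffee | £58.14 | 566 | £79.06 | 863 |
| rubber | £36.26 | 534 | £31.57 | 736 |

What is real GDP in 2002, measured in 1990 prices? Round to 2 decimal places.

£117685.49

Real GDP 2002 = Σ (p_1990 × q_2002) = 22.59·257 + 49.46·708 + 58.14·863 + 36.26·736 = 117685.49.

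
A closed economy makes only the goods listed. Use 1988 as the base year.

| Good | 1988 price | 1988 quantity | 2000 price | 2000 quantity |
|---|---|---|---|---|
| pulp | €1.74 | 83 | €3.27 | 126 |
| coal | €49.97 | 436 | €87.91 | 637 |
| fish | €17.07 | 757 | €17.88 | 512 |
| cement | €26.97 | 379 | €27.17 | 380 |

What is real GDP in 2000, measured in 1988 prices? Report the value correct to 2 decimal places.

Real GDP 2000 = Σ (p_1988 × q_2000) = 1.74·126 + 49.97·637 + 17.07·512 + 26.97·380 = 51038.57.

€51038.57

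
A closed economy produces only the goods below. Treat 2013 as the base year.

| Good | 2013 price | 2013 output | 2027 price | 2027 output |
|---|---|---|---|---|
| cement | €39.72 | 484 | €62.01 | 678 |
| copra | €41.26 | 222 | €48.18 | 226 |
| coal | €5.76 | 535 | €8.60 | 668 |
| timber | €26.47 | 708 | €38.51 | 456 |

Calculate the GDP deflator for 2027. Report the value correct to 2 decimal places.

Nominal GDP 2027 = 62.01·678 + 48.18·226 + 8.60·668 + 38.51·456 = 76236.82.
Real GDP 2027 (at 2013 prices) = 39.72·678 + 41.26·226 + 5.76·668 + 26.47·456 = 52172.92.
Deflator = Nominal/Real × 100 = 76236.82/52172.92 × 100 = 146.123.

146.12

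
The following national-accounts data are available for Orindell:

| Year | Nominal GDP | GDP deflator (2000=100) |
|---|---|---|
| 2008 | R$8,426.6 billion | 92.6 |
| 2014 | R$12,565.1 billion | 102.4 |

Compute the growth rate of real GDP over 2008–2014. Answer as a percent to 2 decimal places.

Deflate each year: 2008 → 8426.6/0.926 = 9100.00; 2014 → 12565.1/1.024 = 12270.61.
So real GDP changed by 12270.61/9100.00 − 1 = 0.3484, i.e. 34.84%.

34.84%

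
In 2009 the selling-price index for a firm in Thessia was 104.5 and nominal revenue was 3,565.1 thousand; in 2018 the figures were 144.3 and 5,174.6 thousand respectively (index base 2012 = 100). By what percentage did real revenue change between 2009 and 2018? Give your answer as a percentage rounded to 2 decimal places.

Real revenue 2009 = 3565.1 / 1.045 = 3411.58.
Real revenue 2018 = 5174.6 / 1.443 = 3586.00.
Real growth = 3586.00 / 3411.58 − 1 = 0.0511.

5.11%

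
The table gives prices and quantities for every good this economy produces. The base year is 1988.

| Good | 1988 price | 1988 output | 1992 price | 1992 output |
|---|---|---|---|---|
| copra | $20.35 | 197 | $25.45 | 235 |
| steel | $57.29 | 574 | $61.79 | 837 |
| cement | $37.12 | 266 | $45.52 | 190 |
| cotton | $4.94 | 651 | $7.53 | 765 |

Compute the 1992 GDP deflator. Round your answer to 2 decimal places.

113.44

Nominal GDP 1992 = 25.45·235 + 61.79·837 + 45.52·190 + 7.53·765 = 72108.23.
Real GDP 1992 (at 1988 prices) = 20.35·235 + 57.29·837 + 37.12·190 + 4.94·765 = 63565.88.
Deflator = Nominal/Real × 100 = 72108.23/63565.88 × 100 = 113.439.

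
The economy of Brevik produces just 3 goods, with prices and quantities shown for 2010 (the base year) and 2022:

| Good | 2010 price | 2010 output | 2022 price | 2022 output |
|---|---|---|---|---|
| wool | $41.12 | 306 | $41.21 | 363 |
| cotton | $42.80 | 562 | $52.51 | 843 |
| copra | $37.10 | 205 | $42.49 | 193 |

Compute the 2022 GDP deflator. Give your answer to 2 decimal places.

Nominal GDP 2022 = 41.21·363 + 52.51·843 + 42.49·193 = 67425.73.
Real GDP 2022 (at 2010 prices) = 41.12·363 + 42.80·843 + 37.10·193 = 58167.26.
Deflator = Nominal/Real × 100 = 67425.73/58167.26 × 100 = 115.917.

115.92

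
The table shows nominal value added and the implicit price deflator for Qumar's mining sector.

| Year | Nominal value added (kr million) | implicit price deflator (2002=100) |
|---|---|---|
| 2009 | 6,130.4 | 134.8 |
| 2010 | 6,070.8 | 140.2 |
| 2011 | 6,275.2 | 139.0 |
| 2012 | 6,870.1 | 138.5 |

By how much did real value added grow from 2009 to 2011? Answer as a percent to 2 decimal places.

-0.73%

Real value added 2009 = 6130.4/1.348 = 4547.77.
Real value added 2011 = 6275.2/1.390 = 4514.53.
Change = 4514.53/4547.77 − 1 = -0.0073.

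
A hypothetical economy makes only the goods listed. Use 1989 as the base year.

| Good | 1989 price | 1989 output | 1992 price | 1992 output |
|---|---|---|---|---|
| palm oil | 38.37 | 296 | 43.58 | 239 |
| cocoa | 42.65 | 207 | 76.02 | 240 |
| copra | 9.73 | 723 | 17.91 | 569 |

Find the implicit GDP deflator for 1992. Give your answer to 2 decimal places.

155.76

Nominal GDP 1992 = 43.58·239 + 76.02·240 + 17.91·569 = 38851.21.
Real GDP 1992 (at 1989 prices) = 38.37·239 + 42.65·240 + 9.73·569 = 24942.80.
Deflator = Nominal/Real × 100 = 38851.21/24942.80 × 100 = 155.761.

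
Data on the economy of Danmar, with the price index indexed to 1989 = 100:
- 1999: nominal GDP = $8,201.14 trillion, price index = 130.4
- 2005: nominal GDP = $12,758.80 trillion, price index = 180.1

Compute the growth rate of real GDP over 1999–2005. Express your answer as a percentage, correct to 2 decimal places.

12.64%

Deflate each year: 1999 → 8201.14/1.304 = 6289.22; 2005 → 12758.80/1.801 = 7084.29.
So real GDP changed by 7084.29/6289.22 − 1 = 0.1264, i.e. 12.64%.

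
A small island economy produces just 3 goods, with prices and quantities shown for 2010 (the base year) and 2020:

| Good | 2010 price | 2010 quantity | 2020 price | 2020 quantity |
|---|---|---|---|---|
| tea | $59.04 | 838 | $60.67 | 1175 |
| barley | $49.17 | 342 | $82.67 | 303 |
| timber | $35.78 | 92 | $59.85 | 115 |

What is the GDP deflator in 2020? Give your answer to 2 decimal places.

116.78

Nominal GDP 2020 = 60.67·1175 + 82.67·303 + 59.85·115 = 103219.01.
Real GDP 2020 (at 2010 prices) = 59.04·1175 + 49.17·303 + 35.78·115 = 88385.21.
Deflator = Nominal/Real × 100 = 103219.01/88385.21 × 100 = 116.783.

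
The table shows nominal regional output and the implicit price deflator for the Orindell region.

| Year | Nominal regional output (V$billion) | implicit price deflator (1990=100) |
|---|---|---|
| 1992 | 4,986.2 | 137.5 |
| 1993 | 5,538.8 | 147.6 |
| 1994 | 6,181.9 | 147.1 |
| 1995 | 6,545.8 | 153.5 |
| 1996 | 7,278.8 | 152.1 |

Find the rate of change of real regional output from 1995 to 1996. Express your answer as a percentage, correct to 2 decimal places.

12.22%

Real regional output 1995 = 6545.8/1.535 = 4264.36.
Real regional output 1996 = 7278.8/1.521 = 4785.54.
Change = 4785.54/4264.36 − 1 = 0.1222.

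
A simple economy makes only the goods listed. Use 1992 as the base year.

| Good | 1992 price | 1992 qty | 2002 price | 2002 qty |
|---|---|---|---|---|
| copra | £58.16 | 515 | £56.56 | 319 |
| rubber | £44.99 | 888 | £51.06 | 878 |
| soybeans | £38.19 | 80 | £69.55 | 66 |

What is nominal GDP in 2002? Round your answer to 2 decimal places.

£67463.62

Nominal GDP 2002 = Σ (p_2002 × q_2002) = 56.56·319 + 51.06·878 + 69.55·66 = 67463.62.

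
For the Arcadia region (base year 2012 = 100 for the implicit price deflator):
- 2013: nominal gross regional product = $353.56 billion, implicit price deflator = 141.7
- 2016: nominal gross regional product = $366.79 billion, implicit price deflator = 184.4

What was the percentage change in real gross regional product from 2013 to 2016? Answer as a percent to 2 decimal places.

Real gross regional product 2013 = 353.56 / 1.417 = 249.51.
Real gross regional product 2016 = 366.79 / 1.844 = 198.91.
Real growth = 198.91 / 249.51 − 1 = -0.2028.

-20.28%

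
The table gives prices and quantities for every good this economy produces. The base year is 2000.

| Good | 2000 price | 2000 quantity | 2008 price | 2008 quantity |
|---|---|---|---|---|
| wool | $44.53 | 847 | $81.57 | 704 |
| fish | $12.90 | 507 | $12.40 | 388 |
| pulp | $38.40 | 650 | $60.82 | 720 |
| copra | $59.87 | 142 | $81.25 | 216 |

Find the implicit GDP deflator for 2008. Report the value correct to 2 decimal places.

Nominal GDP 2008 = 81.57·704 + 12.40·388 + 60.82·720 + 81.25·216 = 123576.88.
Real GDP 2008 (at 2000 prices) = 44.53·704 + 12.90·388 + 38.40·720 + 59.87·216 = 76934.24.
Deflator = Nominal/Real × 100 = 123576.88/76934.24 × 100 = 160.627.

160.63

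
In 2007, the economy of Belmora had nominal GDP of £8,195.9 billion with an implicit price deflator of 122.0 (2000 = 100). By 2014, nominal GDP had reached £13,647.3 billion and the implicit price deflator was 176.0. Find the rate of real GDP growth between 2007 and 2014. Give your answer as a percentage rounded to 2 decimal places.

15.42%

Real GDP 2007 = 8195.9 / 1.220 = 6717.95.
Real GDP 2014 = 13647.3 / 1.760 = 7754.15.
Real growth = 7754.15 / 6717.95 − 1 = 0.1542.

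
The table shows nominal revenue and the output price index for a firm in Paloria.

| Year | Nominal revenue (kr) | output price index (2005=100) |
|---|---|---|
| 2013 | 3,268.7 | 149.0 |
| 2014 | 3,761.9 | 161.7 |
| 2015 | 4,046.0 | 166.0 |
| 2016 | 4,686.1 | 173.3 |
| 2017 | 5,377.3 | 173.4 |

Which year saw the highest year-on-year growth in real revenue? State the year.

2017

2014: real = 3761.9/1.617 = 2326.47; growth vs 2013 (2193.76) = 6.05%.
2015: real = 4046.0/1.660 = 2437.35; growth vs 2014 (2326.47) = 4.77%.
2016: real = 4686.1/1.733 = 2704.04; growth vs 2015 (2437.35) = 10.94%.
2017: real = 5377.3/1.734 = 3101.10; growth vs 2016 (2704.04) = 14.68%.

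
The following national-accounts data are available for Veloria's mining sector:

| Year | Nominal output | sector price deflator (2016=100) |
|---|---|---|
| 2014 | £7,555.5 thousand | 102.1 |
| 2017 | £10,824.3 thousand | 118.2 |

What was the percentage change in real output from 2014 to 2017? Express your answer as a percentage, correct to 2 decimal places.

Real output 2014 = 7555.5 / 1.021 = 7400.10.
Real output 2017 = 10824.3 / 1.182 = 9157.61.
Real growth = 9157.61 / 7400.10 − 1 = 0.2375.

23.75%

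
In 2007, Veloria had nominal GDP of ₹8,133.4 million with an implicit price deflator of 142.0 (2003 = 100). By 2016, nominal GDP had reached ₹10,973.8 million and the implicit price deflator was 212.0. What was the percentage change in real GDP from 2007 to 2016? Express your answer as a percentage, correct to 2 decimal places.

Real GDP 2007 = 8133.4 / 1.420 = 5727.75.
Real GDP 2016 = 10973.8 / 2.120 = 5176.32.
Real growth = 5176.32 / 5727.75 − 1 = -0.0963.

-9.63%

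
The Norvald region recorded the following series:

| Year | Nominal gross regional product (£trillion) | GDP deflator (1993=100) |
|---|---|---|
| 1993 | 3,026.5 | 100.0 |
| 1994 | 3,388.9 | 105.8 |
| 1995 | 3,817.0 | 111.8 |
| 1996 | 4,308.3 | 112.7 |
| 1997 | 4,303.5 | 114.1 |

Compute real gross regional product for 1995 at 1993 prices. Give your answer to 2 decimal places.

£3,414.13 trillion

Real gross regional product 1995 = 3817.0 / 1.118 = 3414.13.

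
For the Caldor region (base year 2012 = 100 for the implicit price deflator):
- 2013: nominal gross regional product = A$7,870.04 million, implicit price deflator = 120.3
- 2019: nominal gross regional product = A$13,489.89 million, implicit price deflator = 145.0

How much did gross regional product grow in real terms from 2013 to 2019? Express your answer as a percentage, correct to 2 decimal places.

Deflate each year: 2013 → 7870.04/1.203 = 6542.01; 2019 → 13489.89/1.450 = 9303.37.
So real gross regional product changed by 9303.37/6542.01 − 1 = 0.4221, i.e. 42.21%.

42.21%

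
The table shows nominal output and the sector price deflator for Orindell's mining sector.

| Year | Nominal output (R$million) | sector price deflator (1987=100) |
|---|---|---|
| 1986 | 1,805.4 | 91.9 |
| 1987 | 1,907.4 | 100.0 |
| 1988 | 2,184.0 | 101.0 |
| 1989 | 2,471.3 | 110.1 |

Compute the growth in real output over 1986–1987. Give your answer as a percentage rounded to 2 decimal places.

Real output 1986 = 1805.4/0.919 = 1964.53.
Real output 1987 = 1907.4/1.000 = 1907.40.
Change = 1907.40/1964.53 − 1 = -0.0291.

-2.91%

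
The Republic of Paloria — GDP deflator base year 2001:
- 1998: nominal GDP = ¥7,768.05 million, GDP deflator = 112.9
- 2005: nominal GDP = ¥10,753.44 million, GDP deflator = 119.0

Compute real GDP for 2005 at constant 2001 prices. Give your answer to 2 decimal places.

¥9,036.50 million

Real GDP = Nominal / (GDP deflator/100) = 10753.44 / 1.190 = 9036.50.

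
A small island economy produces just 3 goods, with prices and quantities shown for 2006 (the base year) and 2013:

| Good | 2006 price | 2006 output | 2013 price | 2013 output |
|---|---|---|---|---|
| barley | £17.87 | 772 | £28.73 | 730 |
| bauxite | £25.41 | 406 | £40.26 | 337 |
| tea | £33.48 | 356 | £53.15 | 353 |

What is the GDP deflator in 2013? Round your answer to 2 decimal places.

159.46

Nominal GDP 2013 = 28.73·730 + 40.26·337 + 53.15·353 = 53302.47.
Real GDP 2013 (at 2006 prices) = 17.87·730 + 25.41·337 + 33.48·353 = 33426.71.
Deflator = Nominal/Real × 100 = 53302.47/33426.71 × 100 = 159.461.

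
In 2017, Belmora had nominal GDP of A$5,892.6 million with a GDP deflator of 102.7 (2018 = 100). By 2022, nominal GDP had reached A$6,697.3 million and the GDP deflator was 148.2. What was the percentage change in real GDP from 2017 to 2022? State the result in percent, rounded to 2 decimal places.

Deflate each year: 2017 → 5892.6/1.027 = 5737.68; 2022 → 6697.3/1.482 = 4519.10.
So real GDP changed by 4519.10/5737.68 − 1 = -0.2124, i.e. -21.24%.

-21.24%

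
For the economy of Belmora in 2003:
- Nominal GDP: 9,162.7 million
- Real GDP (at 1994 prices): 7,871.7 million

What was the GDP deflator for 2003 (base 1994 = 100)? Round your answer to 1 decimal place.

GDP deflator = (Nominal / Real) × 100 = 9162.7 / 7871.7 × 100 = 116.40.

116.4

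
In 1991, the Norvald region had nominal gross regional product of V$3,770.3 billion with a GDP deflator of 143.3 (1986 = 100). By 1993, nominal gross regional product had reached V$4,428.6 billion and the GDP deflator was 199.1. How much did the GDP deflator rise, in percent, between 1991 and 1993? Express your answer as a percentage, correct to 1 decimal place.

Price-level change = 199.1 / 143.3 − 1 = 0.3894.

38.9%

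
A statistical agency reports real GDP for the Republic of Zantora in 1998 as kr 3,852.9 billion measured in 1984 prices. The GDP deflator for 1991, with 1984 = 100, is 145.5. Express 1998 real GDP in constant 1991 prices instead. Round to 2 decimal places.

Real GDP in 1991 prices = Real GDP in 1984 prices × (P_1991/P_1984) = 3852.9 × 1.455 = 5605.97.

kr 5,605.97 billion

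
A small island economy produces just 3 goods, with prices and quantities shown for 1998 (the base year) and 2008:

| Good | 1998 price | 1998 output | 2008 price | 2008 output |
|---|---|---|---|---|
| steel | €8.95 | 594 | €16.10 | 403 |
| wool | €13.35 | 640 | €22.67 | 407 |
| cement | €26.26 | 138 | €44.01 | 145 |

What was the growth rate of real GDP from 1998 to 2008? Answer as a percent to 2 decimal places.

Real GDP 1998 = Nominal GDP 1998 = 8.95·594 + 13.35·640 + 26.26·138 = 17484.18.
Real GDP 2008 (at 1998 prices) = 8.95·403 + 13.35·407 + 26.26·145 = 12848.00.
Real growth = 12848.00/17484.18 − 1 = -0.2652.

-26.52%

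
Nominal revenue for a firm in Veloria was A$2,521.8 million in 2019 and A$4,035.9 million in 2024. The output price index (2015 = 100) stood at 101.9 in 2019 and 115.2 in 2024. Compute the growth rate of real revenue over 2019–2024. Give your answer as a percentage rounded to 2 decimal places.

Real revenue 2019 = 2521.8 / 1.019 = 2474.78.
Real revenue 2024 = 4035.9 / 1.152 = 3503.39.
Real growth = 3503.39 / 2474.78 − 1 = 0.4156.

41.56%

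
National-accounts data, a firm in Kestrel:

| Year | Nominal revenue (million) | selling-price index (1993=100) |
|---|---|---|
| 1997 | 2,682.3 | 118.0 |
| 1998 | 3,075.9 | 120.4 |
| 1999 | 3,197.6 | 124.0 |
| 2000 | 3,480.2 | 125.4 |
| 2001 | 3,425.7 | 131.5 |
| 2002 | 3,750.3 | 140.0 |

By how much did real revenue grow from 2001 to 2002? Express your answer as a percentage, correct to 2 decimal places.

2.83%

Real revenue 2001 = 3425.7/1.315 = 2605.10.
Real revenue 2002 = 3750.3/1.400 = 2678.79.
Change = 2678.79/2605.10 − 1 = 0.0283.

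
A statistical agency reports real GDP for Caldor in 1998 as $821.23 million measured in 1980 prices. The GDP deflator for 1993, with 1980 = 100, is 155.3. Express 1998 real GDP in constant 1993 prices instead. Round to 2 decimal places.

$1,275.37 million

Real GDP in 1993 prices = Real GDP in 1980 prices × (P_1993/P_1980) = 821.23 × 1.553 = 1275.37.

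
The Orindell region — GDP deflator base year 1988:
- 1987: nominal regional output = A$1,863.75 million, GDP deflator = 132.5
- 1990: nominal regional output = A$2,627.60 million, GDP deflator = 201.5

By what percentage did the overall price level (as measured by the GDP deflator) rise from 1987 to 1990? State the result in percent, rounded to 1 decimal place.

Price-level change = 201.5 / 132.5 − 1 = 0.5208.

52.1%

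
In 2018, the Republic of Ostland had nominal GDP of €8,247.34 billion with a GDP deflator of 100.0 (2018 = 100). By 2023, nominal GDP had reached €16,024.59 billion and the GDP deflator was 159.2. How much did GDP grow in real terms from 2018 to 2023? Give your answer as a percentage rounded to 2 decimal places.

Real GDP 2018 = 8247.34 / 1.000 = 8247.34.
Real GDP 2023 = 16024.59 / 1.592 = 10065.70.
Real growth = 10065.70 / 8247.34 − 1 = 0.2205.

22.05%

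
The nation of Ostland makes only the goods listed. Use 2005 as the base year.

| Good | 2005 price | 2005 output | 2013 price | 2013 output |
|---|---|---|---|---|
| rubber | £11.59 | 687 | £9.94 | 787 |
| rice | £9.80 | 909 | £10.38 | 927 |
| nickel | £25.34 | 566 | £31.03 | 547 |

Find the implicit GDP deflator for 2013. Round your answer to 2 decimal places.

Nominal GDP 2013 = 9.94·787 + 10.38·927 + 31.03·547 = 34418.45.
Real GDP 2013 (at 2005 prices) = 11.59·787 + 9.80·927 + 25.34·547 = 32066.91.
Deflator = Nominal/Real × 100 = 34418.45/32066.91 × 100 = 107.333.

107.33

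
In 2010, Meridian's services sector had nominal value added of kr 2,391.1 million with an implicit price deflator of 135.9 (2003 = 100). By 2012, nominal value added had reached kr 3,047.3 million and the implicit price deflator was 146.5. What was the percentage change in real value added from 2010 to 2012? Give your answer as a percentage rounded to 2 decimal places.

18.22%

Real value added 2010 = 2391.1 / 1.359 = 1759.46.
Real value added 2012 = 3047.3 / 1.465 = 2080.07.
Real growth = 2080.07 / 1759.46 − 1 = 0.1822.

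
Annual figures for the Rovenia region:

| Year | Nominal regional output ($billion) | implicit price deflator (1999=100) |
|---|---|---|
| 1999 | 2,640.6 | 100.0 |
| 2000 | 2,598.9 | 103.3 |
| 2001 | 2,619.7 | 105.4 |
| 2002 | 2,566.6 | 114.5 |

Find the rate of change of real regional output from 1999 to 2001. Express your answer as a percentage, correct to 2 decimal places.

Real regional output 1999 = 2640.6/1.000 = 2640.60.
Real regional output 2001 = 2619.7/1.054 = 2485.48.
Change = 2485.48/2640.60 − 1 = -0.0587.

-5.87%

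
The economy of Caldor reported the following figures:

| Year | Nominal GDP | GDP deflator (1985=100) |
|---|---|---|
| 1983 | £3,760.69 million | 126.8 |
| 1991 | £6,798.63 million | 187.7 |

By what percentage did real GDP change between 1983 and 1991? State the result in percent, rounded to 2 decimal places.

22.13%

Deflate each year: 1983 → 3760.69/1.268 = 2965.84; 1991 → 6798.63/1.877 = 3622.07.
So real GDP changed by 3622.07/2965.84 − 1 = 0.2213, i.e. 22.13%.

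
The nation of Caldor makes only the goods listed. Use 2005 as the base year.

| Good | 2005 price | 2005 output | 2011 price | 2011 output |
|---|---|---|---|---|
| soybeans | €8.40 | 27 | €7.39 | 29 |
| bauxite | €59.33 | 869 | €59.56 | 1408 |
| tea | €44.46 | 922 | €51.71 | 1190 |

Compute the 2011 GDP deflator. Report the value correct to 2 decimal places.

106.53

Nominal GDP 2011 = 7.39·29 + 59.56·1408 + 51.71·1190 = 145609.69.
Real GDP 2011 (at 2005 prices) = 8.40·29 + 59.33·1408 + 44.46·1190 = 136687.64.
Deflator = Nominal/Real × 100 = 145609.69/136687.64 × 100 = 106.527.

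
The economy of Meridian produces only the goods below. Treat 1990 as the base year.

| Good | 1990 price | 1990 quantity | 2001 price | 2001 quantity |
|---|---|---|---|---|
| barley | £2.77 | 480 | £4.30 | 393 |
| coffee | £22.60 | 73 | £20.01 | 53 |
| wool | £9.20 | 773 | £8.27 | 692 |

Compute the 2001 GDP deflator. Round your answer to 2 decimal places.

97.93

Nominal GDP 2001 = 4.30·393 + 20.01·53 + 8.27·692 = 8473.27.
Real GDP 2001 (at 1990 prices) = 2.77·393 + 22.60·53 + 9.20·692 = 8652.81.
Deflator = Nominal/Real × 100 = 8473.27/8652.81 × 100 = 97.925.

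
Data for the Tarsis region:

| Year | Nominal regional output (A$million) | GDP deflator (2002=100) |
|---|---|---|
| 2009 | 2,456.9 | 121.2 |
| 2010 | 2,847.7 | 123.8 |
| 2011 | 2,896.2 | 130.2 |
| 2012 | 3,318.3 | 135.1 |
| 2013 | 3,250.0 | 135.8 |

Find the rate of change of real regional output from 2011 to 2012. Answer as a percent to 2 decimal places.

Real regional output 2011 = 2896.2/1.302 = 2224.42.
Real regional output 2012 = 3318.3/1.351 = 2456.18.
Change = 2456.18/2224.42 − 1 = 0.1042.

10.42%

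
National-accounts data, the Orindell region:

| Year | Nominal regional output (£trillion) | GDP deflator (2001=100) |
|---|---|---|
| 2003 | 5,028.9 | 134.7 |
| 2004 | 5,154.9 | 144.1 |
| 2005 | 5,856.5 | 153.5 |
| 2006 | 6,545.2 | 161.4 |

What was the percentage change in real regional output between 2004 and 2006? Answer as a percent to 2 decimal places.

Real regional output 2004 = 5154.9/1.441 = 3577.31.
Real regional output 2006 = 6545.2/1.614 = 4055.27.
Change = 4055.27/3577.31 − 1 = 0.1336.

13.36%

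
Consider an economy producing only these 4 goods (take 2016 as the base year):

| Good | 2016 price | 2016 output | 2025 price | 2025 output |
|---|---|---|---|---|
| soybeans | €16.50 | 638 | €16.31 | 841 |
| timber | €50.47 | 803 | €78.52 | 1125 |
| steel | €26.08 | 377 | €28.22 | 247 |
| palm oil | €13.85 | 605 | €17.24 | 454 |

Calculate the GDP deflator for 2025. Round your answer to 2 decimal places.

Nominal GDP 2025 = 16.31·841 + 78.52·1125 + 28.22·247 + 17.24·454 = 116849.01.
Real GDP 2025 (at 2016 prices) = 16.50·841 + 50.47·1125 + 26.08·247 + 13.85·454 = 83384.91.
Deflator = Nominal/Real × 100 = 116849.01/83384.91 × 100 = 140.132.

140.13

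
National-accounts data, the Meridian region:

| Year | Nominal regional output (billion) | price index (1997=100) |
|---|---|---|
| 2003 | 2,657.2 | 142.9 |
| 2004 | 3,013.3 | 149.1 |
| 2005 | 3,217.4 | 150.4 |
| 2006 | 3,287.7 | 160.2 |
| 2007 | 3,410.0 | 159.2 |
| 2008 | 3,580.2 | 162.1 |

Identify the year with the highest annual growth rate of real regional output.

2004

2004: real = 3013.3/1.491 = 2020.99; growth vs 2003 (1859.48) = 8.69%.
2005: real = 3217.4/1.504 = 2139.23; growth vs 2004 (2020.99) = 5.85%.
2006: real = 3287.7/1.602 = 2052.25; growth vs 2005 (2139.23) = -4.07%.
2007: real = 3410.0/1.592 = 2141.96; growth vs 2006 (2052.25) = 4.37%.
2008: real = 3580.2/1.621 = 2208.64; growth vs 2007 (2141.96) = 3.11%.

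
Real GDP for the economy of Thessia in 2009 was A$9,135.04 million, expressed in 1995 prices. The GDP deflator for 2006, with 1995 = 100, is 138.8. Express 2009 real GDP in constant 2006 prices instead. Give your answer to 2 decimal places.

A$12,679.44 million

Real GDP in 2006 prices = Real GDP in 1995 prices × (P_2006/P_1995) = 9135.04 × 1.388 = 12679.44.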